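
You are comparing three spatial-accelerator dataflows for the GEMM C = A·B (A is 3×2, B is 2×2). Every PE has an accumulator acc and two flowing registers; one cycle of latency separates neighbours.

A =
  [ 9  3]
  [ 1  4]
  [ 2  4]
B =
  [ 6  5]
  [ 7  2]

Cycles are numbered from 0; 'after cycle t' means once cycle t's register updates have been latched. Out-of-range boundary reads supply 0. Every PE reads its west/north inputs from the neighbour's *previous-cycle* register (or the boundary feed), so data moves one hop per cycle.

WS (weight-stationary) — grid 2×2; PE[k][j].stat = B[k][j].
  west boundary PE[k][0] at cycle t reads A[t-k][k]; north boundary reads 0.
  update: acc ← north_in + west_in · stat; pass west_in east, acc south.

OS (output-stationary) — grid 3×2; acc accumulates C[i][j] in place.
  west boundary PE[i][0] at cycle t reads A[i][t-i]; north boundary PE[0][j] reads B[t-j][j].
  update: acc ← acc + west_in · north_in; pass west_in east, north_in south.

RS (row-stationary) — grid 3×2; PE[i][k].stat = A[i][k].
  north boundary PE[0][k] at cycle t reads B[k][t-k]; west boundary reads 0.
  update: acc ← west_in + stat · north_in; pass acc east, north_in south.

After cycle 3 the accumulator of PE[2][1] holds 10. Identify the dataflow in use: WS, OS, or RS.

— WS: 2×2 array has no PE[2][1].
Under OS (3×2), PE[2][1]:
  t=0 PE[2][1]: acc=0 h=0 v=0
  t=1 PE[2][1]: acc=0 h=0 v=0
  t=2 PE[2][1]: acc=0 h=0 v=0
  t=3 PE[2][1]: acc=10 h=2 v=5
Under RS (3×2), PE[2][1]:
  t=0 PE[2][1]: acc=0 h=0 v=0
  t=1 PE[2][1]: acc=0 h=0 v=0
  t=2 PE[2][1]: acc=0 h=0 v=0
  t=3 PE[2][1]: acc=40 h=40 v=7

dataflow = OS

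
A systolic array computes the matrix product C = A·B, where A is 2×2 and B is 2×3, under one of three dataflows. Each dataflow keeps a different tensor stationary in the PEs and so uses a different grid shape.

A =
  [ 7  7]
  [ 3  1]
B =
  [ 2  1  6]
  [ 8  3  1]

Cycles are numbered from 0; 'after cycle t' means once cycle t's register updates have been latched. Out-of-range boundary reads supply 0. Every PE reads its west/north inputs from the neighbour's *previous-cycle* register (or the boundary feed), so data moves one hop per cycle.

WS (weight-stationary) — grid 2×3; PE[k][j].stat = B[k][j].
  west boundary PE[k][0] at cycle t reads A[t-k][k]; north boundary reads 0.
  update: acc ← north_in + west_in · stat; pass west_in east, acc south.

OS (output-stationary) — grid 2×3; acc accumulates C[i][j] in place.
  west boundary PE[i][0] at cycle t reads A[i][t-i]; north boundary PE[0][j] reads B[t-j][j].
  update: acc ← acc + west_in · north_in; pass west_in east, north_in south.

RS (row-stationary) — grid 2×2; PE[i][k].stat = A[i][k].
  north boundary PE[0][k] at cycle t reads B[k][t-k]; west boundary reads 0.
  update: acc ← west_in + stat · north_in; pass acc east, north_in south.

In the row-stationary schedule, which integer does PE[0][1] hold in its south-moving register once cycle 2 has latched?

register = 3

RS 2×2: PE[0][1] cycle-by-cycle (with neighbour feeds):
  t=0 PE[0][0]: acc=14 h=14 v=2
  t=0 PE[0][1]: acc=0 h=0 v=0
  t=1 PE[0][0]: acc=7 h=7 v=1
  t=1 PE[0][1]: acc=70 h=70 v=8
  t=2 PE[0][0]: acc=42 h=42 v=6
  t=2 PE[0][1]: acc=28 h=28 v=3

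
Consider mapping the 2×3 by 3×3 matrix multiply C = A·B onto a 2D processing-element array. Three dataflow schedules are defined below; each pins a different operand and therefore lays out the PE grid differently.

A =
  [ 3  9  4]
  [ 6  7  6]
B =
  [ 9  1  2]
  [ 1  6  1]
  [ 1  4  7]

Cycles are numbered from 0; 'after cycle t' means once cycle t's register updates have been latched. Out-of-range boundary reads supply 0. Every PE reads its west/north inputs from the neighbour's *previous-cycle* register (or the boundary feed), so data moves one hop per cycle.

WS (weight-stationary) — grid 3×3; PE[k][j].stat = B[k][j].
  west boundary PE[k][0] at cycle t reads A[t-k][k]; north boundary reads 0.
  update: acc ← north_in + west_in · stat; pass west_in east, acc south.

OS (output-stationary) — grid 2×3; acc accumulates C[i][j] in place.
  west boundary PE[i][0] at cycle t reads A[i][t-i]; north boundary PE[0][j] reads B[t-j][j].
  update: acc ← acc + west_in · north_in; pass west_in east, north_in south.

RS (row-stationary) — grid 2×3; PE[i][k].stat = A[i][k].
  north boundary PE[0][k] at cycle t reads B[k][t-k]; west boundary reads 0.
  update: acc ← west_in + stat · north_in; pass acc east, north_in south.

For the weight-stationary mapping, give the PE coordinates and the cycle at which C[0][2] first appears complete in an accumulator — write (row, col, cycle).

(row, col, cycle) = (2, 2, 4)

WS — PE[2][2] is where C[0][2] collects:
  step 0 · PE2,2: acc=0; fwd→0 fwd↓0
  step 1 · PE2,2: acc=0; fwd→0 fwd↓0
  step 2 · PE2,2: acc=0; fwd→0 fwd↓0
  step 3 · PE2,2: acc=0; fwd→0 fwd↓0
  step 4 · PE2,2: acc=43; fwd→4 fwd↓43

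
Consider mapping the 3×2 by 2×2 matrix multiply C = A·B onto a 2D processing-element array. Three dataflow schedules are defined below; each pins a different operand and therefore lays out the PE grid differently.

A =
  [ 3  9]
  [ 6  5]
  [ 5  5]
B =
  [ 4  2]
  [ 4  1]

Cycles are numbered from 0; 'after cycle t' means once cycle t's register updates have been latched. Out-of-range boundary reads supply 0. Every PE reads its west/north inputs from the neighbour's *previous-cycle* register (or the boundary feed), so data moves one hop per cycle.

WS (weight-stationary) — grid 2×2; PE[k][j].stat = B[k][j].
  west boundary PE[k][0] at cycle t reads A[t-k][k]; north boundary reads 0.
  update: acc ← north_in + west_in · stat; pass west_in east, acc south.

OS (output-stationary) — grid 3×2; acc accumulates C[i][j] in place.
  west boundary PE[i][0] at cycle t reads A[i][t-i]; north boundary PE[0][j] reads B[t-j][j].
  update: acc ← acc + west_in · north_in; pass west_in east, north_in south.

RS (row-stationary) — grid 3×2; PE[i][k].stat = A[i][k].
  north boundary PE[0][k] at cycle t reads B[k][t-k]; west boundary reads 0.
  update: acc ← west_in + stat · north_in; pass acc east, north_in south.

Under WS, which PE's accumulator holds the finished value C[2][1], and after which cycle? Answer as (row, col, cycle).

WS: C[2][1] accumulates in PE[1][1]:
  c0 r1c1: 0 / 0 / 0
  c1 r1c1: 0 / 0 / 0
  c2 r1c1: 15 / 9 / 15
  c3 r1c1: 17 / 5 / 17
  c4 r1c1: 15 / 5 / 15

(row, col, cycle) = (1, 1, 4)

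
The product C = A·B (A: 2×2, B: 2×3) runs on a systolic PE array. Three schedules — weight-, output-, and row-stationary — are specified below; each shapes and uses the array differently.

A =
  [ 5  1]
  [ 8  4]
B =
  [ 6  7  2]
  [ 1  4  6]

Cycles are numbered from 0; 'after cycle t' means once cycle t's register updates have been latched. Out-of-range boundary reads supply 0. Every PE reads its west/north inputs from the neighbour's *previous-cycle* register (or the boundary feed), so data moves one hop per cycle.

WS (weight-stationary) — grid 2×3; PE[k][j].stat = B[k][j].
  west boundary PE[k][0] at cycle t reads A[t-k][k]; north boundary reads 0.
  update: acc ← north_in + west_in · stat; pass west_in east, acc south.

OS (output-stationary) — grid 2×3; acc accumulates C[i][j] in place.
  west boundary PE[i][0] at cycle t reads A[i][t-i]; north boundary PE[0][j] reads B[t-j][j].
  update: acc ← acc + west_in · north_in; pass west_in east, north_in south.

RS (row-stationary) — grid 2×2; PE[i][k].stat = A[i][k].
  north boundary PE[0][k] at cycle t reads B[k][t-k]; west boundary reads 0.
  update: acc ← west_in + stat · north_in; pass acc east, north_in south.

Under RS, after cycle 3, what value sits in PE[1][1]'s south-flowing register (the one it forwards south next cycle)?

RS on a 2×2 grid — tracing PE[1][1] and its feeders:
  cycle 0: PE[0][1] → acc 0, east 0, south 0
  cycle 0: PE[1][0] → acc 0, east 0, south 0
  cycle 0: PE[1][1] → acc 0, east 0, south 0
  cycle 1: PE[0][1] → acc 31, east 31, south 1
  cycle 1: PE[1][0] → acc 48, east 48, south 6
  cycle 1: PE[1][1] → acc 0, east 0, south 0
  cycle 2: PE[0][1] → acc 39, east 39, south 4
  cycle 2: PE[1][0] → acc 56, east 56, south 7
  cycle 2: PE[1][1] → acc 52, east 52, south 1
  cycle 3: PE[0][1] → acc 16, east 16, south 6
  cycle 3: PE[1][0] → acc 16, east 16, south 2
  cycle 3: PE[1][1] → acc 72, east 72, south 4

register = 4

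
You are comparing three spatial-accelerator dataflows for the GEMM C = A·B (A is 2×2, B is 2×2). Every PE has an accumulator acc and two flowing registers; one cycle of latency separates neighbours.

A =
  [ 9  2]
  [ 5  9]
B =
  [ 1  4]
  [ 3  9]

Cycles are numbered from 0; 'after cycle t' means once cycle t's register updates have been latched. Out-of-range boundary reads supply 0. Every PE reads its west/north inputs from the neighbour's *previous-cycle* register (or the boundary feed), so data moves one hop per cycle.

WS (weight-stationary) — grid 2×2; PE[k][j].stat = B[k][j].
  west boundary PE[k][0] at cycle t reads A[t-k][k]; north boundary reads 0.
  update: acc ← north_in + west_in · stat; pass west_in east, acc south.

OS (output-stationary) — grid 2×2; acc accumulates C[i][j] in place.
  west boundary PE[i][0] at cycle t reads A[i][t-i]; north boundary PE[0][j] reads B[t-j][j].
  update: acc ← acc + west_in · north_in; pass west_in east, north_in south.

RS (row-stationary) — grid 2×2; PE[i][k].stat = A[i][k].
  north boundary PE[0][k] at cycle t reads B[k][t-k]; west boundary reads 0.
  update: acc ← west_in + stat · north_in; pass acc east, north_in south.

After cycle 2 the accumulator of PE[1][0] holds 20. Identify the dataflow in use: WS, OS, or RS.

— WS: 2×2; PE[1][0] trace:
  after 0 — PE[1][0] acc=0, pass-E 0, pass-S 0
  after 1 — PE[1][0] acc=15, pass-E 2, pass-S 15
  after 2 — PE[1][0] acc=32, pass-E 9, pass-S 32
— OS: 2×2; PE[1][0] trace:
  after 0 — PE[1][0] acc=0, pass-E 0, pass-S 0
  after 1 — PE[1][0] acc=5, pass-E 5, pass-S 1
  after 2 — PE[1][0] acc=32, pass-E 9, pass-S 3
— RS: 2×2; PE[1][0] trace:
  after 0 — PE[1][0] acc=0, pass-E 0, pass-S 0
  after 1 — PE[1][0] acc=5, pass-E 5, pass-S 1
  after 2 — PE[1][0] acc=20, pass-E 20, pass-S 4

dataflow = RS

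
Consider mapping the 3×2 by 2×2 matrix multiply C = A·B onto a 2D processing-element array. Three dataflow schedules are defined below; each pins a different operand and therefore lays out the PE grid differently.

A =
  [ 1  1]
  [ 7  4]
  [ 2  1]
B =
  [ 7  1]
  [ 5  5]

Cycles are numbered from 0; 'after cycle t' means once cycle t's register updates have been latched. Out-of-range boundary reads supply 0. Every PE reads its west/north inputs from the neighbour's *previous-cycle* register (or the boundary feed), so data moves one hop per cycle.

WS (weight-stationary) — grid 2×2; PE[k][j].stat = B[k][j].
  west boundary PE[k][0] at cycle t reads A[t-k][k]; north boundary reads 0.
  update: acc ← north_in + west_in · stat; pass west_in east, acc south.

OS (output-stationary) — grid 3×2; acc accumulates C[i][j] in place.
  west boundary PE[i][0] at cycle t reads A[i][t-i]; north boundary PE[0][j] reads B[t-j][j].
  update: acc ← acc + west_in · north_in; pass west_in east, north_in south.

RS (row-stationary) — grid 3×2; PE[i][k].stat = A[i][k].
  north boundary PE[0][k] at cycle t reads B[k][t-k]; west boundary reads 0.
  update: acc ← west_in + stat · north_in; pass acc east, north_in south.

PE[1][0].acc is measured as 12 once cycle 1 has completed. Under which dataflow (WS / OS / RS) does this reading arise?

WS (2×2 grid), PE[1][0]:
  c0 r1c0: 0 / 0 / 0
  c1 r1c0: 12 / 1 / 12
OS (3×2 grid), PE[1][0]:
  c0 r1c0: 0 / 0 / 0
  c1 r1c0: 49 / 7 / 7
RS (3×2 grid), PE[1][0]:
  c0 r1c0: 0 / 0 / 0
  c1 r1c0: 49 / 49 / 7

dataflow = WS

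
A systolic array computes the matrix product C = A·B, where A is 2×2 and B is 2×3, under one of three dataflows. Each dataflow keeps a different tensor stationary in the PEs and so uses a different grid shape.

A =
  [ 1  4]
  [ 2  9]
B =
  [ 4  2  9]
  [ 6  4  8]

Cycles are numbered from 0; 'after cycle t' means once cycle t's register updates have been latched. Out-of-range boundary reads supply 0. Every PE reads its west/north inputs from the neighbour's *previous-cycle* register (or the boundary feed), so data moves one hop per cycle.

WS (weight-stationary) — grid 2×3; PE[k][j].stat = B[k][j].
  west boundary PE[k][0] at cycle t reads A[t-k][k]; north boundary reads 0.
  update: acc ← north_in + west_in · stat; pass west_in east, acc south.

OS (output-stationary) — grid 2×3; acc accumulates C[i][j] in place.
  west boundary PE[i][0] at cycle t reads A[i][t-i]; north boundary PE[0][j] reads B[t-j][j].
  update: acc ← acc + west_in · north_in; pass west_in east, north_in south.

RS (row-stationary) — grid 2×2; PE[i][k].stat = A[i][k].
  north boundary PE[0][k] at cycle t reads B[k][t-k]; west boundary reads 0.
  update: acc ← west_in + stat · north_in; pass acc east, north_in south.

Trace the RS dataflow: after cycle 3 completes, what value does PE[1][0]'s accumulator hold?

PE[1][0].acc = 18

Tracing RS — 2×2 array, target PE[1][0]:
  step 0 · PE0,0: acc=4; fwd→4 fwd↓4
  step 0 · PE1,0: acc=0; fwd→0 fwd↓0
  step 1 · PE0,0: acc=2; fwd→2 fwd↓2
  step 1 · PE1,0: acc=8; fwd→8 fwd↓4
  step 2 · PE0,0: acc=9; fwd→9 fwd↓9
  step 2 · PE1,0: acc=4; fwd→4 fwd↓2
  step 3 · PE0,0: acc=0; fwd→0 fwd↓0
  step 3 · PE1,0: acc=18; fwd→18 fwd↓9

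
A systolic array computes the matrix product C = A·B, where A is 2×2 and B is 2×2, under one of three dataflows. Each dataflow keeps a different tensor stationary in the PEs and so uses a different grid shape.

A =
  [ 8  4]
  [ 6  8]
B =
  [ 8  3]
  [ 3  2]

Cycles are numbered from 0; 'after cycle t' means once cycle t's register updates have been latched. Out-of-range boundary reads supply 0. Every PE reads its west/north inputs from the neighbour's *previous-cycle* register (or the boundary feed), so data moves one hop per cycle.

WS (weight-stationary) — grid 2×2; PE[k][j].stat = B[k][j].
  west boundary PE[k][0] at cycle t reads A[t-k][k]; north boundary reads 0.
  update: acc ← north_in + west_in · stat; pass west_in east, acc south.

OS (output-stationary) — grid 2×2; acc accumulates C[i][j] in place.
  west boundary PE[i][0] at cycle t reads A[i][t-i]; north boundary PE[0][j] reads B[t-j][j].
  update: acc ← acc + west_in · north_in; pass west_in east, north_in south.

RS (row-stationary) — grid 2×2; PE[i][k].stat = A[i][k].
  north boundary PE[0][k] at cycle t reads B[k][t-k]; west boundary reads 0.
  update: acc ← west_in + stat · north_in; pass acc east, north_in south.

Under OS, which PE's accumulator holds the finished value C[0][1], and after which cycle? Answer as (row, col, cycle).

OS: C[0][1] accumulates in PE[0][1]:
  step 0 · PE0,1: acc=0; fwd→0 fwd↓0
  step 1 · PE0,1: acc=24; fwd→8 fwd↓3
  step 2 · PE0,1: acc=32; fwd→4 fwd↓2

(row, col, cycle) = (0, 1, 2)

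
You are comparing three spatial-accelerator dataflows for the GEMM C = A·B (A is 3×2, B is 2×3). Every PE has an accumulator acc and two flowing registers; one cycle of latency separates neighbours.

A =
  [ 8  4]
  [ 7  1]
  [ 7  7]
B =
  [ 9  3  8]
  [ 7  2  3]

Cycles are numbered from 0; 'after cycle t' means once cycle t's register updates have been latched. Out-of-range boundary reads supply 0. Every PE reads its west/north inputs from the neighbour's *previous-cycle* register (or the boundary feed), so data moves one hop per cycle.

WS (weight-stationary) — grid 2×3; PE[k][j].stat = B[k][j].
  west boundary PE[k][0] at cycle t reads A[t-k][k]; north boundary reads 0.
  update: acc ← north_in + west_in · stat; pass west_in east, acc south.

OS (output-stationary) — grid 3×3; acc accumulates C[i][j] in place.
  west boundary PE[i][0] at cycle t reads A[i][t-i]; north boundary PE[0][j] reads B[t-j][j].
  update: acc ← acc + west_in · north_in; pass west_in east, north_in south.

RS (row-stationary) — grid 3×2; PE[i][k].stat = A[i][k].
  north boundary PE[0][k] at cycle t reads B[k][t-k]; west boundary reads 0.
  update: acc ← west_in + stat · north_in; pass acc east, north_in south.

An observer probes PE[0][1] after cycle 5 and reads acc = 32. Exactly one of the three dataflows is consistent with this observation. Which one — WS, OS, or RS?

WS [2×3] PE[0][1] across cycles:
  0: (0,1).acc=0  regs=<0,0>
  1: (0,1).acc=24  regs=<8,24>
  2: (0,1).acc=21  regs=<7,21>
  3: (0,1).acc=21  regs=<7,21>
  4: (0,1).acc=0  regs=<0,0>
  5: (0,1).acc=0  regs=<0,0>
OS [3×3] PE[0][1] across cycles:
  0: (0,1).acc=0  regs=<0,0>
  1: (0,1).acc=24  regs=<8,3>
  2: (0,1).acc=32  regs=<4,2>
  3: (0,1).acc=32  regs=<0,0>
  4: (0,1).acc=32  regs=<0,0>
  5: (0,1).acc=32  regs=<0,0>
RS [3×2] PE[0][1] across cycles:
  0: (0,1).acc=0  regs=<0,0>
  1: (0,1).acc=100  regs=<100,7>
  2: (0,1).acc=32  regs=<32,2>
  3: (0,1).acc=76  regs=<76,3>
  4: (0,1).acc=0  regs=<0,0>
  5: (0,1).acc=0  regs=<0,0>

dataflow = OS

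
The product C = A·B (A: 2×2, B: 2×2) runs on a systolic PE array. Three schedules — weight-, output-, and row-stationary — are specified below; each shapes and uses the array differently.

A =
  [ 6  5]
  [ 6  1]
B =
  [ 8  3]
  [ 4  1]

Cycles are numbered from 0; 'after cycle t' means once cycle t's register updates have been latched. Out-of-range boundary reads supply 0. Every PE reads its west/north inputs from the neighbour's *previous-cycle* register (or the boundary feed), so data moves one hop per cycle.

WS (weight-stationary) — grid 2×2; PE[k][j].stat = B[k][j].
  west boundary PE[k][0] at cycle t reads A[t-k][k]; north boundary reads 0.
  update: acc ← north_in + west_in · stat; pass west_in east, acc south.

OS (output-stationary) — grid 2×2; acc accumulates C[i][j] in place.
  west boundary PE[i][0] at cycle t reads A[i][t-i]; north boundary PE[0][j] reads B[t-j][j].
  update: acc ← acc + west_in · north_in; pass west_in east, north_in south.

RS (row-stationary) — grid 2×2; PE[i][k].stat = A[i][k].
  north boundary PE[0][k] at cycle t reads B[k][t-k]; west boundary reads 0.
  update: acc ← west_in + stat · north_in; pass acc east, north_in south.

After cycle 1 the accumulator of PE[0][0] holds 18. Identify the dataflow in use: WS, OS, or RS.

WS (2×2 grid), PE[0][0]:
  cycle 0: PE[0][0] → acc 48, east 6, south 48
  cycle 1: PE[0][0] → acc 48, east 6, south 48
OS (2×2 grid), PE[0][0]:
  cycle 0: PE[0][0] → acc 48, east 6, south 8
  cycle 1: PE[0][0] → acc 68, east 5, south 4
RS (2×2 grid), PE[0][0]:
  cycle 0: PE[0][0] → acc 48, east 48, south 8
  cycle 1: PE[0][0] → acc 18, east 18, south 3

dataflow = RS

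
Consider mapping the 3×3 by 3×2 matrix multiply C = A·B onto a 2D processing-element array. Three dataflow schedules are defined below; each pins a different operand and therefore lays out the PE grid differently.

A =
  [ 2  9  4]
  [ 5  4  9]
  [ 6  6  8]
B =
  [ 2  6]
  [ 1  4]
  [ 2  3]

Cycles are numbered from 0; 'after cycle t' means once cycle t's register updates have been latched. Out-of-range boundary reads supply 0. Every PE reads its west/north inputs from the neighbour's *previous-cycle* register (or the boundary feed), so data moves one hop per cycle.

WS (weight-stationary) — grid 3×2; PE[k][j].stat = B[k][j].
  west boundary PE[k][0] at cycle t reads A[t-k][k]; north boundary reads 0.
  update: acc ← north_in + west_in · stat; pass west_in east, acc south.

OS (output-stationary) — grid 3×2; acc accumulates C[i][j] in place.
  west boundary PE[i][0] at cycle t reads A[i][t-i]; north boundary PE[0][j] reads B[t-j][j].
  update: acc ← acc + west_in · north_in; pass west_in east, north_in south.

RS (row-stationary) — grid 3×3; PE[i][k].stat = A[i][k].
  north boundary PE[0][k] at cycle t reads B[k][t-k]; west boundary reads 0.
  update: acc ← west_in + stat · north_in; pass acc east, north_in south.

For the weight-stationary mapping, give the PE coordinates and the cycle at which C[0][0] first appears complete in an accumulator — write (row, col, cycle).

(row, col, cycle) = (2, 0, 2)

WS — PE[2][0] is where C[0][0] collects:
  [0] (2,0) acc=0 (h:0 v:0)
  [1] (2,0) acc=0 (h:0 v:0)
  [2] (2,0) acc=21 (h:4 v:21)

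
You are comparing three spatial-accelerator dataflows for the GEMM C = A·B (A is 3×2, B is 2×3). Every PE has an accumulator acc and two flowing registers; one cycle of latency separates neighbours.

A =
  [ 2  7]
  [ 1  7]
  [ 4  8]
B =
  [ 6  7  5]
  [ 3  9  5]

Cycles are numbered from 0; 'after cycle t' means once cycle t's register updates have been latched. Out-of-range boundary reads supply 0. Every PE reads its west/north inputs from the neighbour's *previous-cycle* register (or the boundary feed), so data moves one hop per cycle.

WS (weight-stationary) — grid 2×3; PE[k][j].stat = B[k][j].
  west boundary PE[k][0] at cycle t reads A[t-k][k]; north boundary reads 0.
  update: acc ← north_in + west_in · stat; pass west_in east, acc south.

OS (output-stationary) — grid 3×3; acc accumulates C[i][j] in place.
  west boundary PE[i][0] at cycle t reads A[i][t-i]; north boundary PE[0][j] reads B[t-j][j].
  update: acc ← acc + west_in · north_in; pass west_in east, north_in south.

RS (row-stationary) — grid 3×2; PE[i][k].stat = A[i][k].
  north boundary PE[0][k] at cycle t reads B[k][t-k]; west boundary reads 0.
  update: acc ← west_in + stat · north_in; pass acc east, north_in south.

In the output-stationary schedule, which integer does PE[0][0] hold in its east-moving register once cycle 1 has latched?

register = 7

OS on a 3×3 grid — tracing PE[0][0] and its feeders:
  [0] (0,0) acc=12 (h:2 v:6)
  [1] (0,0) acc=33 (h:7 v:3)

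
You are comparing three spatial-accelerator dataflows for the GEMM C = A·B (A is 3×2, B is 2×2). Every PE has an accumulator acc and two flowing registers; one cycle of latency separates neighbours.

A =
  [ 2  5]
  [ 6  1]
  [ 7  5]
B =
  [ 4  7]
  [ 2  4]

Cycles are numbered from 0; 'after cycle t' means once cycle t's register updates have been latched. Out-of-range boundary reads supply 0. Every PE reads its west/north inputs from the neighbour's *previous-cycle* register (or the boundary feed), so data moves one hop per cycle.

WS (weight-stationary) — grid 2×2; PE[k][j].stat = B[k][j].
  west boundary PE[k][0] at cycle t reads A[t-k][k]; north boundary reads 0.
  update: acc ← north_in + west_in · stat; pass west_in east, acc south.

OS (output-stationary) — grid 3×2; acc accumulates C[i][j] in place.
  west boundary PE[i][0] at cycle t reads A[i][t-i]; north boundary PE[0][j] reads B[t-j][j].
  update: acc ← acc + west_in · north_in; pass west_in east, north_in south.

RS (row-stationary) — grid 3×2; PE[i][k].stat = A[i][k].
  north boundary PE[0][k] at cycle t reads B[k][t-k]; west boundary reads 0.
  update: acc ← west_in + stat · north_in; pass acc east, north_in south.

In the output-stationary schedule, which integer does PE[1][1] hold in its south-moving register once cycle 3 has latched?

OS on a 3×2 grid — tracing PE[1][1] and its feeders:
  [0] (0,1) acc=0 (h:0 v:0)
  [0] (1,0) acc=0 (h:0 v:0)
  [0] (1,1) acc=0 (h:0 v:0)
  [1] (0,1) acc=14 (h:2 v:7)
  [1] (1,0) acc=24 (h:6 v:4)
  [1] (1,1) acc=0 (h:0 v:0)
  [2] (0,1) acc=34 (h:5 v:4)
  [2] (1,0) acc=26 (h:1 v:2)
  [2] (1,1) acc=42 (h:6 v:7)
  [3] (0,1) acc=34 (h:0 v:0)
  [3] (1,0) acc=26 (h:0 v:0)
  [3] (1,1) acc=46 (h:1 v:4)

register = 4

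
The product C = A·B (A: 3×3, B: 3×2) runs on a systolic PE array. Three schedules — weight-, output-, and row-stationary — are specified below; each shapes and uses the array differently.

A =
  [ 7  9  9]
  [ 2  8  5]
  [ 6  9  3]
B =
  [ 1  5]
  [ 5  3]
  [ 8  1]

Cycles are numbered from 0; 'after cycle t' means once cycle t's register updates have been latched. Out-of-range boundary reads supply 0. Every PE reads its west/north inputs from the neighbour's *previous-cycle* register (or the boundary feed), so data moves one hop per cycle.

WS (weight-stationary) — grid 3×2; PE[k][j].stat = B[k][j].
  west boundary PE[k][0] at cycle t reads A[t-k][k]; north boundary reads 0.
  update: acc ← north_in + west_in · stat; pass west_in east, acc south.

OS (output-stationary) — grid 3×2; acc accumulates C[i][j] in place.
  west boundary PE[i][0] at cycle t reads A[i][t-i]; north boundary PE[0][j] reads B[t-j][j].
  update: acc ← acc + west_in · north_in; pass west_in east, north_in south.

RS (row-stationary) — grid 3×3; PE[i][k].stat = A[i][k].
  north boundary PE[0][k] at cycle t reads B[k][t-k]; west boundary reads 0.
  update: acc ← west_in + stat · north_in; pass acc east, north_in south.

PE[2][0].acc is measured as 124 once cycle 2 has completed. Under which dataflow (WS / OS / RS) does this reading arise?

Under WS (3×2), PE[2][0]:
  t=0 PE[2][0]: acc=0 h=0 v=0
  t=1 PE[2][0]: acc=0 h=0 v=0
  t=2 PE[2][0]: acc=124 h=9 v=124
Under OS (3×2), PE[2][0]:
  t=0 PE[2][0]: acc=0 h=0 v=0
  t=1 PE[2][0]: acc=0 h=0 v=0
  t=2 PE[2][0]: acc=6 h=6 v=1
Under RS (3×3), PE[2][0]:
  t=0 PE[2][0]: acc=0 h=0 v=0
  t=1 PE[2][0]: acc=0 h=0 v=0
  t=2 PE[2][0]: acc=6 h=6 v=1

dataflow = WS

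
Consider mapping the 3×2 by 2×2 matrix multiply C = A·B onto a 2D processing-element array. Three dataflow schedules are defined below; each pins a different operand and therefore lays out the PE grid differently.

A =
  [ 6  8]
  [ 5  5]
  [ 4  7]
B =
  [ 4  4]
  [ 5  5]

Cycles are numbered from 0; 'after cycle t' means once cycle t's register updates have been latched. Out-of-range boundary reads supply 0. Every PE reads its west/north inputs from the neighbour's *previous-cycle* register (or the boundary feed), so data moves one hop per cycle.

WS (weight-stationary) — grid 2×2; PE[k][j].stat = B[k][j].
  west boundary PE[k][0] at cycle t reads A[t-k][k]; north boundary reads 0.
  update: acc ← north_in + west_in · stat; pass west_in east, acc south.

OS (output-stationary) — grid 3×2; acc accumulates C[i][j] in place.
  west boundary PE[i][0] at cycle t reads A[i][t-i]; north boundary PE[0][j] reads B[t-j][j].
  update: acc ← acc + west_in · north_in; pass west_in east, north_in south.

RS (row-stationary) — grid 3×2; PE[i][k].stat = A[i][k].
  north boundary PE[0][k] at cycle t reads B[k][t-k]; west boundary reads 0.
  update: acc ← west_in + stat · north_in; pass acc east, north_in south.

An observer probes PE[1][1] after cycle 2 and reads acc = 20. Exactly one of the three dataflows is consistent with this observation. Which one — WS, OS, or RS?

WS [2×2] PE[1][1] across cycles:
  c0 r1c1: 0 / 0 / 0
  c1 r1c1: 0 / 0 / 0
  c2 r1c1: 64 / 8 / 64
OS [3×2] PE[1][1] across cycles:
  c0 r1c1: 0 / 0 / 0
  c1 r1c1: 0 / 0 / 0
  c2 r1c1: 20 / 5 / 4
RS [3×2] PE[1][1] across cycles:
  c0 r1c1: 0 / 0 / 0
  c1 r1c1: 0 / 0 / 0
  c2 r1c1: 45 / 45 / 5

dataflow = OS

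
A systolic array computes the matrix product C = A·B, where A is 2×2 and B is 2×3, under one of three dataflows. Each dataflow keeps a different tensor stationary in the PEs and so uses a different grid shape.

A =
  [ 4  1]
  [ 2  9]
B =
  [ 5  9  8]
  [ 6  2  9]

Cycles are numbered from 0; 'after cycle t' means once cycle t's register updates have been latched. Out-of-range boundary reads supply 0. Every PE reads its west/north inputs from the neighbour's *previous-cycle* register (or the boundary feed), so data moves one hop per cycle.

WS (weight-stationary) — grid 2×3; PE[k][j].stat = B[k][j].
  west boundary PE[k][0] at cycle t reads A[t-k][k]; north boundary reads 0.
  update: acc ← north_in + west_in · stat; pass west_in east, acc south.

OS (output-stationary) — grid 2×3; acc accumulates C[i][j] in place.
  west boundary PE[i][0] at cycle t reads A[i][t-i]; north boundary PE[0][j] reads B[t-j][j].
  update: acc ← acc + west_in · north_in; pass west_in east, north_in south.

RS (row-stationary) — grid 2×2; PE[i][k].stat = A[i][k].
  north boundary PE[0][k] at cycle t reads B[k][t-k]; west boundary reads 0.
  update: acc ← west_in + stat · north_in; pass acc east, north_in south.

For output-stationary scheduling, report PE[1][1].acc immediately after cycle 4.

PE[1][1].acc = 36

OS 2×3: PE[1][1] cycle-by-cycle (with neighbour feeds):
  step 0 · PE0,1: acc=0; fwd→0 fwd↓0
  step 0 · PE1,0: acc=0; fwd→0 fwd↓0
  step 0 · PE1,1: acc=0; fwd→0 fwd↓0
  step 1 · PE0,1: acc=36; fwd→4 fwd↓9
  step 1 · PE1,0: acc=10; fwd→2 fwd↓5
  step 1 · PE1,1: acc=0; fwd→0 fwd↓0
  step 2 · PE0,1: acc=38; fwd→1 fwd↓2
  step 2 · PE1,0: acc=64; fwd→9 fwd↓6
  step 2 · PE1,1: acc=18; fwd→2 fwd↓9
  step 3 · PE0,1: acc=38; fwd→0 fwd↓0
  step 3 · PE1,0: acc=64; fwd→0 fwd↓0
  step 3 · PE1,1: acc=36; fwd→9 fwd↓2
  step 4 · PE0,1: acc=38; fwd→0 fwd↓0
  step 4 · PE1,0: acc=64; fwd→0 fwd↓0
  step 4 · PE1,1: acc=36; fwd→0 fwd↓0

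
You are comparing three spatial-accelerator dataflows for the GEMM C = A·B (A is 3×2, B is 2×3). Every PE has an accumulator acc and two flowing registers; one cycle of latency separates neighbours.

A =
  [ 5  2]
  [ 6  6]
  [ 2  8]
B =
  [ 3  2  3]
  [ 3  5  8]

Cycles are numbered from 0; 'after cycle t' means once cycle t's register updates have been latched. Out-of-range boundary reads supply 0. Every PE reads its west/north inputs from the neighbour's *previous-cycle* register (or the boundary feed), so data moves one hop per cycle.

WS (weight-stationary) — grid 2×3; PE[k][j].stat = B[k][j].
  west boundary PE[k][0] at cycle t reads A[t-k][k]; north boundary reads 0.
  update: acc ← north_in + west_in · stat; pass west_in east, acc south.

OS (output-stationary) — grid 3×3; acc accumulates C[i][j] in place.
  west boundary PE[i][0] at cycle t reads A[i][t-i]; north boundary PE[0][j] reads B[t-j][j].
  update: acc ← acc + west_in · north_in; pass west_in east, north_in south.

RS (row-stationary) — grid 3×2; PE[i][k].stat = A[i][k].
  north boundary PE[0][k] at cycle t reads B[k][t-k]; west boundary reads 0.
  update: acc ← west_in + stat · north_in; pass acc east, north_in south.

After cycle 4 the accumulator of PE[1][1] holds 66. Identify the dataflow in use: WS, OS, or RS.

WS (2×3 grid), PE[1][1]:
  c0 r1c1: 0 / 0 / 0
  c1 r1c1: 0 / 0 / 0
  c2 r1c1: 20 / 2 / 20
  c3 r1c1: 42 / 6 / 42
  c4 r1c1: 44 / 8 / 44
OS (3×3 grid), PE[1][1]:
  c0 r1c1: 0 / 0 / 0
  c1 r1c1: 0 / 0 / 0
  c2 r1c1: 12 / 6 / 2
  c3 r1c1: 42 / 6 / 5
  c4 r1c1: 42 / 0 / 0
RS (3×2 grid), PE[1][1]:
  c0 r1c1: 0 / 0 / 0
  c1 r1c1: 0 / 0 / 0
  c2 r1c1: 36 / 36 / 3
  c3 r1c1: 42 / 42 / 5
  c4 r1c1: 66 / 66 / 8

dataflow = RS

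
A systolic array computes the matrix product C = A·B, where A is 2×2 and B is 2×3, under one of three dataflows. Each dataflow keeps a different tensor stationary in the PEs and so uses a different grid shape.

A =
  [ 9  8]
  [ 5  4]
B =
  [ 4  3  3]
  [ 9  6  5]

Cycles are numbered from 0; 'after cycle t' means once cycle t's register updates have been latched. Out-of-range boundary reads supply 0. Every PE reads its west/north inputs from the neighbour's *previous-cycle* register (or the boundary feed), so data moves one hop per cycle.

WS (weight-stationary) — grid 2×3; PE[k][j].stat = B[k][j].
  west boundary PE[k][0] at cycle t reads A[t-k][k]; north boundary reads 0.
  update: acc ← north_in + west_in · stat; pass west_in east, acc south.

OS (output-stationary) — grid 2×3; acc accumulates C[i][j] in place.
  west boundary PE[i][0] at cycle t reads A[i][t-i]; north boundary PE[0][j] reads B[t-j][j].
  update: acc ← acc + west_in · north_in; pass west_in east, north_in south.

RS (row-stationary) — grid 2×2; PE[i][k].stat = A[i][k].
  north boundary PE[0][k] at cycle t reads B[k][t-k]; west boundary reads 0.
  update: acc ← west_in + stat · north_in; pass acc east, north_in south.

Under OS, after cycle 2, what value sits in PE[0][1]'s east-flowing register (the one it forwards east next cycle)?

register = 8

OS (2×3). Following PE[0][1] plus its west/north inputs:
  @0  [0,0]  acc 36  |  →9  ↓4
  @0  [0,1]  acc 0  |  →0  ↓0
  @1  [0,0]  acc 108  |  →8  ↓9
  @1  [0,1]  acc 27  |  →9  ↓3
  @2  [0,0]  acc 108  |  →0  ↓0
  @2  [0,1]  acc 75  |  →8  ↓6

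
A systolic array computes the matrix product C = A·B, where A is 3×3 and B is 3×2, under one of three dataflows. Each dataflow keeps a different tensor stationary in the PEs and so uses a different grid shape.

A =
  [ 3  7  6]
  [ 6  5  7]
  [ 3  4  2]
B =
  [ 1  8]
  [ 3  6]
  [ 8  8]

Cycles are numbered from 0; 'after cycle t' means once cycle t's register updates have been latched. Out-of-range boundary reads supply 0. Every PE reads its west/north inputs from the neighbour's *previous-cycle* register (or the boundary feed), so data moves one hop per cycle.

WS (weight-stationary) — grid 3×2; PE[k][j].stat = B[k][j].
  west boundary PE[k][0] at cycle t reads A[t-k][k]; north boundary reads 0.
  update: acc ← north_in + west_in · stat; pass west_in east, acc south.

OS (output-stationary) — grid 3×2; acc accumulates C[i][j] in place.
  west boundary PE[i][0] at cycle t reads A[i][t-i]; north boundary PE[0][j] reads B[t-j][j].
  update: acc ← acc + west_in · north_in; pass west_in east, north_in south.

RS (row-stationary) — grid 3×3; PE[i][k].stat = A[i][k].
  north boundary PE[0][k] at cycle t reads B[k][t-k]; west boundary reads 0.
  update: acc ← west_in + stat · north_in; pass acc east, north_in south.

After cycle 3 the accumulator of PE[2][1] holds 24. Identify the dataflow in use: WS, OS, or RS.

— WS: 3×2; PE[2][1] trace:
  step 0 · PE2,1: acc=0; fwd→0 fwd↓0
  step 1 · PE2,1: acc=0; fwd→0 fwd↓0
  step 2 · PE2,1: acc=0; fwd→0 fwd↓0
  step 3 · PE2,1: acc=114; fwd→6 fwd↓114
— OS: 3×2; PE[2][1] trace:
  step 0 · PE2,1: acc=0; fwd→0 fwd↓0
  step 1 · PE2,1: acc=0; fwd→0 fwd↓0
  step 2 · PE2,1: acc=0; fwd→0 fwd↓0
  step 3 · PE2,1: acc=24; fwd→3 fwd↓8
— RS: 3×3; PE[2][1] trace:
  step 0 · PE2,1: acc=0; fwd→0 fwd↓0
  step 1 · PE2,1: acc=0; fwd→0 fwd↓0
  step 2 · PE2,1: acc=0; fwd→0 fwd↓0
  step 3 · PE2,1: acc=15; fwd→15 fwd↓3

dataflow = OS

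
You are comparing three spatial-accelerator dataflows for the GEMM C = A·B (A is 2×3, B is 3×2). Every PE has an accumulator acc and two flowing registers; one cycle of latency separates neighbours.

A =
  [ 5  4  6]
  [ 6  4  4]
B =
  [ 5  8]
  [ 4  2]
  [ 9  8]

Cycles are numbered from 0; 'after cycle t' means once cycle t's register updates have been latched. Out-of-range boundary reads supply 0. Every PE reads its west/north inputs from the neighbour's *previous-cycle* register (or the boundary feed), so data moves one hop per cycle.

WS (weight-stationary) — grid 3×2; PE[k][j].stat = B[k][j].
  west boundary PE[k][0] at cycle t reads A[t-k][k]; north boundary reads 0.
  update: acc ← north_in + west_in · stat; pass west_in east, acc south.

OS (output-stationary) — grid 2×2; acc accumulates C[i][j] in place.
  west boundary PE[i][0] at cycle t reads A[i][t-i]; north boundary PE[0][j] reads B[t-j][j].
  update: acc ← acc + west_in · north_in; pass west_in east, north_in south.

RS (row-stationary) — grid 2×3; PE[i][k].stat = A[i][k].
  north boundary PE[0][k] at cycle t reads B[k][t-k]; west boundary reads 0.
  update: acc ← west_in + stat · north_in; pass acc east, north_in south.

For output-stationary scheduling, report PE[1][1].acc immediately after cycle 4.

OS (2×2). Following PE[1][1] plus its west/north inputs:
  after 0 — PE[0][1] acc=0, pass-E 0, pass-S 0
  after 0 — PE[1][0] acc=0, pass-E 0, pass-S 0
  after 0 — PE[1][1] acc=0, pass-E 0, pass-S 0
  after 1 — PE[0][1] acc=40, pass-E 5, pass-S 8
  after 1 — PE[1][0] acc=30, pass-E 6, pass-S 5
  after 1 — PE[1][1] acc=0, pass-E 0, pass-S 0
  after 2 — PE[0][1] acc=48, pass-E 4, pass-S 2
  after 2 — PE[1][0] acc=46, pass-E 4, pass-S 4
  after 2 — PE[1][1] acc=48, pass-E 6, pass-S 8
  after 3 — PE[0][1] acc=96, pass-E 6, pass-S 8
  after 3 — PE[1][0] acc=82, pass-E 4, pass-S 9
  after 3 — PE[1][1] acc=56, pass-E 4, pass-S 2
  after 4 — PE[0][1] acc=96, pass-E 0, pass-S 0
  after 4 — PE[1][0] acc=82, pass-E 0, pass-S 0
  after 4 — PE[1][1] acc=88, pass-E 4, pass-S 8

PE[1][1].acc = 88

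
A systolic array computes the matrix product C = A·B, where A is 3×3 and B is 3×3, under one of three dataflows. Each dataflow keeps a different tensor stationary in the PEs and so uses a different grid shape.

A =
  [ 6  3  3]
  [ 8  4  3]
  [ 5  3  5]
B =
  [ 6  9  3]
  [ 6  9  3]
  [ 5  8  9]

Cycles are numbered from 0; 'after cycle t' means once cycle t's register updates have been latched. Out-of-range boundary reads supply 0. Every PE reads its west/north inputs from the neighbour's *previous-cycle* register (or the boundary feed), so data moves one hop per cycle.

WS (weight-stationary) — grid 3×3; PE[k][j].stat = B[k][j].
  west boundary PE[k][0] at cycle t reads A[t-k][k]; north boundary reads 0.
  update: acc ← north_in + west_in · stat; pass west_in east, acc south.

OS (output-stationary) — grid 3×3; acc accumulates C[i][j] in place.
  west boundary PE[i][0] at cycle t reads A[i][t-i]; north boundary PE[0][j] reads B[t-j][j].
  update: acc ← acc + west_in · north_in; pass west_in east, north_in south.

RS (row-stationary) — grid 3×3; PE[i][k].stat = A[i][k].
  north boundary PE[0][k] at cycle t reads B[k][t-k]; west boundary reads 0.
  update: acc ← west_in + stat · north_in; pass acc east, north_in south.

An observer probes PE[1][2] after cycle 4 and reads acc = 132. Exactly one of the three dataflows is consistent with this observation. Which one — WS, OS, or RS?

dataflow = RS

Under WS (3×3), PE[1][2]:
  [0] (1,2) acc=0 (h:0 v:0)
  [1] (1,2) acc=0 (h:0 v:0)
  [2] (1,2) acc=0 (h:0 v:0)
  [3] (1,2) acc=27 (h:3 v:27)
  [4] (1,2) acc=36 (h:4 v:36)
Under OS (3×3), PE[1][2]:
  [0] (1,2) acc=0 (h:0 v:0)
  [1] (1,2) acc=0 (h:0 v:0)
  [2] (1,2) acc=0 (h:0 v:0)
  [3] (1,2) acc=24 (h:8 v:3)
  [4] (1,2) acc=36 (h:4 v:3)
Under RS (3×3), PE[1][2]:
  [0] (1,2) acc=0 (h:0 v:0)
  [1] (1,2) acc=0 (h:0 v:0)
  [2] (1,2) acc=0 (h:0 v:0)
  [3] (1,2) acc=87 (h:87 v:5)
  [4] (1,2) acc=132 (h:132 v:8)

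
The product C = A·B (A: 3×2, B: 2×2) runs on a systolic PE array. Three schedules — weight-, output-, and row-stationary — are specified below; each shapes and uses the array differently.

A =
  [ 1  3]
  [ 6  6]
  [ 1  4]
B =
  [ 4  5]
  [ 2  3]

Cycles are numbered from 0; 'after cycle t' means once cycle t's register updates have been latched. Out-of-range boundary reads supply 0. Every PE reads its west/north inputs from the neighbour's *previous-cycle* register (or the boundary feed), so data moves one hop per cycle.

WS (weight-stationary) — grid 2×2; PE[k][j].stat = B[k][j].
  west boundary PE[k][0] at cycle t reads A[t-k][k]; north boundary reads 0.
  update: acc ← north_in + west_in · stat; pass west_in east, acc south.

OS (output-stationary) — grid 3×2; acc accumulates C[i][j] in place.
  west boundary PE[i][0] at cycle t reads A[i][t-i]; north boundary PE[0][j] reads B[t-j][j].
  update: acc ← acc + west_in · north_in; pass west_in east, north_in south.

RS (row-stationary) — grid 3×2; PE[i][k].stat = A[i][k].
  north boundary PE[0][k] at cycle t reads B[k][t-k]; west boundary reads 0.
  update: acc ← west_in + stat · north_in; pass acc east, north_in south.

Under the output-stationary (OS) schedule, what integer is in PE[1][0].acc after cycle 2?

Tracing OS — 3×2 array, target PE[1][0]:
  0: (0,0).acc=4  regs=<1,4>
  0: (1,0).acc=0  regs=<0,0>
  1: (0,0).acc=10  regs=<3,2>
  1: (1,0).acc=24  regs=<6,4>
  2: (0,0).acc=10  regs=<0,0>
  2: (1,0).acc=36  regs=<6,2>

PE[1][0].acc = 36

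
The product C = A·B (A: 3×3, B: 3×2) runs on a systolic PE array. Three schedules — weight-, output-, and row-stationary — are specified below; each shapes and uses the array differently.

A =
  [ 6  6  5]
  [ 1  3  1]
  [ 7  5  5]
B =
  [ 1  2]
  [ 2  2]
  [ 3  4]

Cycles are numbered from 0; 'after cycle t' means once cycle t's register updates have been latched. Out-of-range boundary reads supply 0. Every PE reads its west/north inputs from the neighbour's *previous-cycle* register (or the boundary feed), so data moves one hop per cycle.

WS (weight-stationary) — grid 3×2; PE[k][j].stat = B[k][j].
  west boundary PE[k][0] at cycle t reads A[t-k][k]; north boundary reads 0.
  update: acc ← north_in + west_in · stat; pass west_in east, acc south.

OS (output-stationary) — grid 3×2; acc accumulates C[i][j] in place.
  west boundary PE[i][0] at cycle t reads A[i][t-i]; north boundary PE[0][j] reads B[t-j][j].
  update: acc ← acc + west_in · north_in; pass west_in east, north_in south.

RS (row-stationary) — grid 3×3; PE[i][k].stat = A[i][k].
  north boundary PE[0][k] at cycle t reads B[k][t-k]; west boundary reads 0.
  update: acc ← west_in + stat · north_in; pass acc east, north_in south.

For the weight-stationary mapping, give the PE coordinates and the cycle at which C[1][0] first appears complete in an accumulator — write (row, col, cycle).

WS — PE[2][0] is where C[1][0] collects:
  [0] (2,0) acc=0 (h:0 v:0)
  [1] (2,0) acc=0 (h:0 v:0)
  [2] (2,0) acc=33 (h:5 v:33)
  [3] (2,0) acc=10 (h:1 v:10)

(row, col, cycle) = (2, 0, 3)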